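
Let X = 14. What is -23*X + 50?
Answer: -272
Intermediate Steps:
-23*X + 50 = -23*14 + 50 = -322 + 50 = -272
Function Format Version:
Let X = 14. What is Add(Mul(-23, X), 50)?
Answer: -272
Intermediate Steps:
Add(Mul(-23, X), 50) = Add(Mul(-23, 14), 50) = Add(-322, 50) = -272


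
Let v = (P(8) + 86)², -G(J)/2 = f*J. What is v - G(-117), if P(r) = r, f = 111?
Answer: -17138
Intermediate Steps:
G(J) = -222*J
v = 8836 (v = (8 + 86)² = 94² = 8836)
v - G(-117) = 8836 - (-222)*(-117) = 8836 - 1*25974 = 8836 - 25974 = -17138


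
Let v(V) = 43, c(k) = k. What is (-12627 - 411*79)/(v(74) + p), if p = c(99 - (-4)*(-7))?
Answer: -7516/19 ≈ -395.58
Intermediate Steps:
p = 71 (p = 99 - (-4)*(-7) = 99 - 1*28 = 99 - 28 = 71)
(-12627 - 411*79)/(v(74) + p) = (-12627 - 411*79)/(43 + 71) = (-12627 - 32469)/114 = -45096*1/114 = -7516/19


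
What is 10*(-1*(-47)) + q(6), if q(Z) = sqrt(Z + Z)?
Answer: 470 + 2*sqrt(3) ≈ 473.46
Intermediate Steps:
q(Z) = sqrt(2)*sqrt(Z) (q(Z) = sqrt(2*Z) = sqrt(2)*sqrt(Z))
10*(-1*(-47)) + q(6) = 10*(-1*(-47)) + sqrt(2)*sqrt(6) = 10*47 + 2*sqrt(3) = 470 + 2*sqrt(3)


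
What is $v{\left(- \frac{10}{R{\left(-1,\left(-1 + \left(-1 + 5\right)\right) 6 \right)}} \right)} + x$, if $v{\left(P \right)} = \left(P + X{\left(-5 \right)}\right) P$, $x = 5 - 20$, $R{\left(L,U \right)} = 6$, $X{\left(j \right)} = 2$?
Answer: $- \frac{140}{9} \approx -15.556$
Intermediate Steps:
$x = -15$ ($x = 5 - 20 = -15$)
$v{\left(P \right)} = P \left(2 + P\right)$ ($v{\left(P \right)} = \left(P + 2\right) P = \left(2 + P\right) P = P \left(2 + P\right)$)
$v{\left(- \frac{10}{R{\left(-1,\left(-1 + \left(-1 + 5\right)\right) 6 \right)}} \right)} + x = - \frac{10}{6} \left(2 - \frac{10}{6}\right) - 15 = \left(-10\right) \frac{1}{6} \left(2 - \frac{5}{3}\right) - 15 = - \frac{5 \left(2 - \frac{5}{3}\right)}{3} - 15 = \left(- \frac{5}{3}\right) \frac{1}{3} - 15 = - \frac{5}{9} - 15 = - \frac{140}{9}$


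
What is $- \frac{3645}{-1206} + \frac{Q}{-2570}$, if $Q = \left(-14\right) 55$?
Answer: $\frac{114403}{34438} \approx 3.322$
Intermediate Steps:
$Q = -770$
$- \frac{3645}{-1206} + \frac{Q}{-2570} = - \frac{3645}{-1206} - \frac{770}{-2570} = \left(-3645\right) \left(- \frac{1}{1206}\right) - - \frac{77}{257} = \frac{405}{134} + \frac{77}{257} = \frac{114403}{34438}$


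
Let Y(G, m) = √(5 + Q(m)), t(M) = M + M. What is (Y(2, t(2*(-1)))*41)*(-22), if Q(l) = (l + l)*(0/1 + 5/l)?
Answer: -902*√15 ≈ -3493.4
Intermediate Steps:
Q(l) = 10 (Q(l) = (2*l)*(0*1 + 5/l) = (2*l)*(0 + 5/l) = (2*l)*(5/l) = 10)
t(M) = 2*M
Y(G, m) = √15 (Y(G, m) = √(5 + 10) = √15)
(Y(2, t(2*(-1)))*41)*(-22) = (√15*41)*(-22) = (41*√15)*(-22) = -902*√15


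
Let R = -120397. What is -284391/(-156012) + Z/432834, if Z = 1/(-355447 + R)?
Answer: 4881132175825777/2677704966109896 ≈ 1.8229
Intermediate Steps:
Z = -1/475844 (Z = 1/(-355447 - 120397) = 1/(-475844) = -1/475844 ≈ -2.1015e-6)
-284391/(-156012) + Z/432834 = -284391/(-156012) - 1/475844/432834 = -284391*(-1/156012) - 1/475844*1/432834 = 94797/52004 - 1/205961461896 = 4881132175825777/2677704966109896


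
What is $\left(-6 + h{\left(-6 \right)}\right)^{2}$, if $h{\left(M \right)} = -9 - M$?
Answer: $81$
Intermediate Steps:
$\left(-6 + h{\left(-6 \right)}\right)^{2} = \left(-6 - 3\right)^{2} = \left(-9\right)^{2} = 81$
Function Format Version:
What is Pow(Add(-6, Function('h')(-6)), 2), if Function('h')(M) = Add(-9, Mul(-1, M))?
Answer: 81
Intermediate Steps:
Pow(Add(-6, Function('h')(-6)), 2) = Pow(Add(-6, Add(-9, Mul(-1, -6))), 2) = Pow(Add(-6, Add(-9, 6)), 2) = Pow(Add(-6, -3), 2) = Pow(-9, 2) = 81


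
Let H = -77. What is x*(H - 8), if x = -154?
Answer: 13090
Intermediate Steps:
x*(H - 8) = -154*(-77 - 8) = -154*(-85) = 13090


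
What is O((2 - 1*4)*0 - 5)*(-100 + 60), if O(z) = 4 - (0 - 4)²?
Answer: 480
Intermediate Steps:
O(z) = -12 (O(z) = 4 - 1*(-4)² = 4 - 1*16 = 4 - 16 = -12)
O((2 - 1*4)*0 - 5)*(-100 + 60) = -12*(-100 + 60) = -12*(-40) = 480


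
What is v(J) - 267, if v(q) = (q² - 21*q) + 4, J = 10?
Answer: -373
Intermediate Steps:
v(q) = 4 + q² - 21*q
v(J) - 267 = (4 + 10² - 21*10) - 267 = (4 + 100 - 210) - 267 = -106 - 267 = -373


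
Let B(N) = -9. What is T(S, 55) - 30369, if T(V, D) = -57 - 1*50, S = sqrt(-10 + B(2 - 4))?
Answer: -30476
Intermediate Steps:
S = I*sqrt(19) (S = sqrt(-10 - 9) = sqrt(-19) = I*sqrt(19) ≈ 4.3589*I)
T(V, D) = -107 (T(V, D) = -57 - 50 = -107)
T(S, 55) - 30369 = -107 - 30369 = -30476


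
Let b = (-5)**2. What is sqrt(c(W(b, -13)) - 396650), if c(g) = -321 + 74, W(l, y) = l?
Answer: I*sqrt(396897) ≈ 630.0*I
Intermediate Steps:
b = 25
c(g) = -247
sqrt(c(W(b, -13)) - 396650) = sqrt(-247 - 396650) = sqrt(-396897) = I*sqrt(396897)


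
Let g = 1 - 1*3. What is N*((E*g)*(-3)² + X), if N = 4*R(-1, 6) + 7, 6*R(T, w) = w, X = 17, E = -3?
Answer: 781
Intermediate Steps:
g = -2 (g = 1 - 3 = -2)
R(T, w) = w/6
N = 11 (N = 4*((⅙)*6) + 7 = 4*1 + 7 = 4 + 7 = 11)
N*((E*g)*(-3)² + X) = 11*(-3*(-2)*(-3)² + 17) = 11*(6*9 + 17) = 11*(54 + 17) = 11*71 = 781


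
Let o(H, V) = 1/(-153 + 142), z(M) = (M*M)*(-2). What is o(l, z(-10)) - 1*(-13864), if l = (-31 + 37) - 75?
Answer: 152503/11 ≈ 13864.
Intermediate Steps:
z(M) = -2*M**2 (z(M) = M**2*(-2) = -2*M**2)
l = -69 (l = 6 - 75 = -69)
o(H, V) = -1/11 (o(H, V) = 1/(-11) = -1/11)
o(l, z(-10)) - 1*(-13864) = -1/11 - 1*(-13864) = -1/11 + 13864 = 152503/11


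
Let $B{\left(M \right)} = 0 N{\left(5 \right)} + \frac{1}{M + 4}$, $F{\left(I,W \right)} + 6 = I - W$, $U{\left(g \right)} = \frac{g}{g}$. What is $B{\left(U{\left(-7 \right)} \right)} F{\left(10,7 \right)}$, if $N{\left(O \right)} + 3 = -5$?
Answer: $- \frac{3}{5} \approx -0.6$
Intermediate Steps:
$N{\left(O \right)} = -8$ ($N{\left(O \right)} = -3 - 5 = -8$)
$U{\left(g \right)} = 1$
$F{\left(I,W \right)} = -6 + I - W$ ($F{\left(I,W \right)} = -6 + \left(I - W\right) = -6 + I - W$)
$B{\left(M \right)} = \frac{1}{4 + M}$ ($B{\left(M \right)} = 0 \left(-8\right) + \frac{1}{M + 4} = 0 + \frac{1}{4 + M} = \frac{1}{4 + M}$)
$B{\left(U{\left(-7 \right)} \right)} F{\left(10,7 \right)} = \frac{-6 + 10 - 7}{4 + 1} = \frac{-6 + 10 - 7}{5} = \frac{1}{5} \left(-3\right) = - \frac{3}{5}$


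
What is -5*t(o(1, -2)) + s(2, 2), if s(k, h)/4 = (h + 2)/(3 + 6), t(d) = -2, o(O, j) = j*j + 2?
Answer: 106/9 ≈ 11.778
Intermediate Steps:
o(O, j) = 2 + j² (o(O, j) = j² + 2 = 2 + j²)
s(k, h) = 8/9 + 4*h/9 (s(k, h) = 4*((h + 2)/(3 + 6)) = 4*((2 + h)/9) = 4*((2 + h)*(⅑)) = 4*(2/9 + h/9) = 8/9 + 4*h/9)
-5*t(o(1, -2)) + s(2, 2) = -5*(-2) + (8/9 + (4/9)*2) = 10 + (8/9 + 8/9) = 10 + 16/9 = 106/9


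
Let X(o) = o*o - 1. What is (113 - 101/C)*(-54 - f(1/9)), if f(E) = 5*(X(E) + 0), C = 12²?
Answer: -32131777/5832 ≈ -5509.6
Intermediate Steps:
C = 144
X(o) = -1 + o² (X(o) = o² - 1 = -1 + o²)
f(E) = -5 + 5*E² (f(E) = 5*((-1 + E²) + 0) = 5*(-1 + E²) = -5 + 5*E²)
(113 - 101/C)*(-54 - f(1/9)) = (113 - 101/144)*(-54 - (-5 + 5*(1/9)²)) = (113 - 101*1/144)*(-54 - (-5 + 5*(⅑)²)) = (113 - 101/144)*(-54 - (-5 + 5*(1/81))) = 16171*(-54 - (-5 + 5/81))/144 = 16171*(-54 - 1*(-400/81))/144 = 16171*(-54 + 400/81)/144 = (16171/144)*(-3974/81) = -32131777/5832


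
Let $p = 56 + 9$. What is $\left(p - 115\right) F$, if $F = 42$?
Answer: $-2100$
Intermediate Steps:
$p = 65$
$\left(p - 115\right) F = \left(65 - 115\right) 42 = \left(-50\right) 42 = -2100$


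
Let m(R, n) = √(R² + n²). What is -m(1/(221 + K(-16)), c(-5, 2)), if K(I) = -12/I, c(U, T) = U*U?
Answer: -√491730641/887 ≈ -25.000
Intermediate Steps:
c(U, T) = U²
-m(1/(221 + K(-16)), c(-5, 2)) = -√((1/(221 - 12/(-16)))² + ((-5)²)²) = -√((1/(221 - 12*(-1/16)))² + 25²) = -√((1/(221 + ¾))² + 625) = -√((1/(887/4))² + 625) = -√((4/887)² + 625) = -√(16/786769 + 625) = -√(491730641/786769) = -√491730641/887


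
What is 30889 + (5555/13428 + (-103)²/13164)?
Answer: 227514437015/7365258 ≈ 30890.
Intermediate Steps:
30889 + (5555/13428 + (-103)²/13164) = 30889 + (5555*(1/13428) + 10609*(1/13164)) = 30889 + (5555/13428 + 10609/13164) = 30889 + 8982653/7365258 = 227514437015/7365258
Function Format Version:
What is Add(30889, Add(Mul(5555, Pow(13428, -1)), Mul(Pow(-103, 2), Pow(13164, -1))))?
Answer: Rational(227514437015, 7365258) ≈ 30890.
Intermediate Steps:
Add(30889, Add(Mul(5555, Pow(13428, -1)), Mul(Pow(-103, 2), Pow(13164, -1)))) = Add(30889, Add(Mul(5555, Rational(1, 13428)), Mul(10609, Rational(1, 13164)))) = Add(30889, Add(Rational(5555, 13428), Rational(10609, 13164))) = Add(30889, Rational(8982653, 7365258)) = Rational(227514437015, 7365258)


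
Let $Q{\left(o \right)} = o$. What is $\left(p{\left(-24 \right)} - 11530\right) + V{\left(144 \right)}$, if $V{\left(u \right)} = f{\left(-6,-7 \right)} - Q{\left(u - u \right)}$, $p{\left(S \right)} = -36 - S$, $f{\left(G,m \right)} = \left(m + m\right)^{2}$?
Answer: $-11346$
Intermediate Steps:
$f{\left(G,m \right)} = 4 m^{2}$ ($f{\left(G,m \right)} = \left(2 m\right)^{2} = 4 m^{2}$)
$V{\left(u \right)} = 196$ ($V{\left(u \right)} = 4 \left(-7\right)^{2} - \left(u - u\right) = 4 \cdot 49 - 0 = 196 + 0 = 196$)
$\left(p{\left(-24 \right)} - 11530\right) + V{\left(144 \right)} = \left(\left(-36 - -24\right) - 11530\right) + 196 = \left(\left(-36 + 24\right) - 11530\right) + 196 = \left(-12 - 11530\right) + 196 = -11542 + 196 = -11346$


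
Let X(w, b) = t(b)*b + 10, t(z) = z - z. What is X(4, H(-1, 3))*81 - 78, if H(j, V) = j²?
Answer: 732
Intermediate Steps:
t(z) = 0
X(w, b) = 10 (X(w, b) = 0*b + 10 = 0 + 10 = 10)
X(4, H(-1, 3))*81 - 78 = 10*81 - 78 = 810 - 78 = 732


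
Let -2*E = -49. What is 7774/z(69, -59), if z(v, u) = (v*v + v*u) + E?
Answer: 15548/1429 ≈ 10.880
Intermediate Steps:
E = 49/2 (E = -½*(-49) = 49/2 ≈ 24.500)
z(v, u) = 49/2 + v² + u*v (z(v, u) = (v*v + v*u) + 49/2 = (v² + u*v) + 49/2 = 49/2 + v² + u*v)
7774/z(69, -59) = 7774/(49/2 + 69² - 59*69) = 7774/(49/2 + 4761 - 4071) = 7774/(1429/2) = 7774*(2/1429) = 15548/1429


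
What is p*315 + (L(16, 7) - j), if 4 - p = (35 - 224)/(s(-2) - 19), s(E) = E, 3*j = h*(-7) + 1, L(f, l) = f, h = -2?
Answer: -1564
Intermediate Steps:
j = 5 (j = (-2*(-7) + 1)/3 = (14 + 1)/3 = (⅓)*15 = 5)
p = -5 (p = 4 - (35 - 224)/(-2 - 19) = 4 - (-189)/(-21) = 4 - (-189)*(-1)/21 = 4 - 1*9 = 4 - 9 = -5)
p*315 + (L(16, 7) - j) = -5*315 + (16 - 1*5) = -1575 + (16 - 5) = -1575 + 11 = -1564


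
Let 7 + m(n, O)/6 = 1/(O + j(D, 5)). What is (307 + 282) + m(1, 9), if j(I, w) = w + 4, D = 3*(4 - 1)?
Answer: 1642/3 ≈ 547.33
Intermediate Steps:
D = 9 (D = 3*3 = 9)
j(I, w) = 4 + w
m(n, O) = -42 + 6/(9 + O) (m(n, O) = -42 + 6/(O + (4 + 5)) = -42 + 6/(O + 9) = -42 + 6/(9 + O))
(307 + 282) + m(1, 9) = (307 + 282) + 6*(-62 - 7*9)/(9 + 9) = 589 + 6*(-62 - 63)/18 = 589 + 6*(1/18)*(-125) = 589 - 125/3 = 1642/3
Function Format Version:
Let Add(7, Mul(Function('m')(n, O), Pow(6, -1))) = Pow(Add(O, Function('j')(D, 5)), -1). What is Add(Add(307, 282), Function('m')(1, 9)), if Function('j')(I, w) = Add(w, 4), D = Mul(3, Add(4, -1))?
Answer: Rational(1642, 3) ≈ 547.33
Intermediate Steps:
D = 9 (D = Mul(3, 3) = 9)
Function('j')(I, w) = Add(4, w)
Function('m')(n, O) = Add(-42, Mul(6, Pow(Add(9, O), -1))) (Function('m')(n, O) = Add(-42, Mul(6, Pow(Add(O, Add(4, 5)), -1))) = Add(-42, Mul(6, Pow(Add(O, 9), -1))) = Add(-42, Mul(6, Pow(Add(9, O), -1))))
Add(Add(307, 282), Function('m')(1, 9)) = Add(Add(307, 282), Mul(6, Pow(Add(9, 9), -1), Add(-62, Mul(-7, 9)))) = Add(589, Mul(6, Pow(18, -1), Add(-62, -63))) = Add(589, Mul(6, Rational(1, 18), -125)) = Add(589, Rational(-125, 3)) = Rational(1642, 3)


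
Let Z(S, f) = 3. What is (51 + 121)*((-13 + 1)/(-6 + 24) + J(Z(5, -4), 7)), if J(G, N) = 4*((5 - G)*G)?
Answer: 12040/3 ≈ 4013.3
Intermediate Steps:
J(G, N) = 4*G*(5 - G) (J(G, N) = 4*(G*(5 - G)) = 4*G*(5 - G))
(51 + 121)*((-13 + 1)/(-6 + 24) + J(Z(5, -4), 7)) = (51 + 121)*((-13 + 1)/(-6 + 24) + 4*3*(5 - 1*3)) = 172*(-12/18 + 4*3*(5 - 3)) = 172*(-12*1/18 + 4*3*2) = 172*(-⅔ + 24) = 172*(70/3) = 12040/3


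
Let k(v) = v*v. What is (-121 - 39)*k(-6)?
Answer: -5760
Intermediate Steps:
k(v) = v**2
(-121 - 39)*k(-6) = (-121 - 39)*(-6)**2 = -160*36 = -5760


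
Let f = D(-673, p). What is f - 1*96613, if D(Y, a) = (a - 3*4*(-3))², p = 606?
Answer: 315551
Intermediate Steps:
D(Y, a) = (36 + a)² (D(Y, a) = (a - 12*(-3))² = (a + 36)² = (36 + a)²)
f = 412164 (f = (36 + 606)² = 642² = 412164)
f - 1*96613 = 412164 - 1*96613 = 412164 - 96613 = 315551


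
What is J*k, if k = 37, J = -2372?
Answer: -87764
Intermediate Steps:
J*k = -2372*37 = -87764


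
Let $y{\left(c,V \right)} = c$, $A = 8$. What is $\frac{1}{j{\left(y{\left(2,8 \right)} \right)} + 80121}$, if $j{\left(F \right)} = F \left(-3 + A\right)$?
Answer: $\frac{1}{80131} \approx 1.248 \cdot 10^{-5}$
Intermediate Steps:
$j{\left(F \right)} = 5 F$ ($j{\left(F \right)} = F \left(-3 + 8\right) = F 5 = 5 F$)
$\frac{1}{j{\left(y{\left(2,8 \right)} \right)} + 80121} = \frac{1}{5 \cdot 2 + 80121} = \frac{1}{10 + 80121} = \frac{1}{80131}$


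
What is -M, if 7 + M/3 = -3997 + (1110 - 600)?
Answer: 10482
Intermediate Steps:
M = -10482 (M = -21 + 3*(-3997 + (1110 - 600)) = -21 + 3*(-3997 + 510) = -21 + 3*(-3487) = -21 - 10461 = -10482)
-M = -1*(-10482) = 10482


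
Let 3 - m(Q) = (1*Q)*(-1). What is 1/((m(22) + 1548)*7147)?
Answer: 1/11242231 ≈ 8.8950e-8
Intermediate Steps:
m(Q) = 3 + Q (m(Q) = 3 - 1*Q*(-1) = 3 - Q*(-1) = 3 - (-1)*Q = 3 + Q)
1/((m(22) + 1548)*7147) = 1/(((3 + 22) + 1548)*7147) = (1/7147)/(25 + 1548) = (1/7147)/1573 = (1/1573)*(1/7147) = 1/11242231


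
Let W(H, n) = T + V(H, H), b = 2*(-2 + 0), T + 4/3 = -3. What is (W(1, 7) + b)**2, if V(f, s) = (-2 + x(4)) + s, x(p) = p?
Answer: 256/9 ≈ 28.444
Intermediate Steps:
T = -13/3 (T = -4/3 - 3 = -13/3 ≈ -4.3333)
b = -4 (b = 2*(-2) = -4)
V(f, s) = 2 + s (V(f, s) = (-2 + 4) + s = 2 + s)
W(H, n) = -7/3 + H (W(H, n) = -13/3 + (2 + H) = -7/3 + H)
(W(1, 7) + b)**2 = ((-7/3 + 1) - 4)**2 = (-4/3 - 4)**2 = (-16/3)**2 = 256/9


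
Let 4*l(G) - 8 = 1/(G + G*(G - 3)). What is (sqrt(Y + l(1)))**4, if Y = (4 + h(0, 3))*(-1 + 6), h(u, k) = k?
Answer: 21609/16 ≈ 1350.6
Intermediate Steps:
l(G) = 2 + 1/(4*(G + G*(-3 + G))) (l(G) = 2 + 1/(4*(G + G*(G - 3))) = 2 + 1/(4*(G + G*(-3 + G))))
Y = 35 (Y = (4 + 3)*(-1 + 6) = 7*5 = 35)
(sqrt(Y + l(1)))**4 = (sqrt(35 + (1/4)*(1 - 16*1 + 8*1**2)/(1*(-2 + 1))))**4 = (sqrt(35 + (1/4)*1*(1 - 16 + 8*1)/(-1)))**4 = (sqrt(35 + (1/4)*1*(-1)*(1 - 16 + 8)))**4 = (sqrt(35 + (1/4)*1*(-1)*(-7)))**4 = (sqrt(35 + 7/4))**4 = (sqrt(147/4))**4 = (7*sqrt(3)/2)**4 = 21609/16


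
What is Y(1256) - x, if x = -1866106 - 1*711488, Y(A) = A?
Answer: 2578850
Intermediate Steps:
x = -2577594 (x = -1866106 - 711488 = -2577594)
Y(1256) - x = 1256 - 1*(-2577594) = 1256 + 2577594 = 2578850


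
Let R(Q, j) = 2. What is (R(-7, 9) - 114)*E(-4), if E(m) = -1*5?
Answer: 560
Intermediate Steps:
E(m) = -5
(R(-7, 9) - 114)*E(-4) = (2 - 114)*(-5) = -112*(-5) = 560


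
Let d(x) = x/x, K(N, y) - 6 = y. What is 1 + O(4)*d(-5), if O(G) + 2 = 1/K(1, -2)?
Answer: -¾ ≈ -0.75000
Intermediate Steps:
K(N, y) = 6 + y
O(G) = -7/4 (O(G) = -2 + 1/(6 - 2) = -2 + 1/4 = -2 + ¼ = -7/4)
d(x) = 1
1 + O(4)*d(-5) = 1 - 7/4*1 = 1 - 7/4 = -¾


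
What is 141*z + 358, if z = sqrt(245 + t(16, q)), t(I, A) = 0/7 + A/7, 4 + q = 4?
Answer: 358 + 987*sqrt(5) ≈ 2565.0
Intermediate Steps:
q = 0 (q = -4 + 4 = 0)
t(I, A) = A/7 (t(I, A) = 0*(1/7) + A*(1/7) = 0 + A/7 = A/7)
z = 7*sqrt(5) (z = sqrt(245 + (1/7)*0) = sqrt(245 + 0) = sqrt(245) = 7*sqrt(5) ≈ 15.652)
141*z + 358 = 141*(7*sqrt(5)) + 358 = 987*sqrt(5) + 358 = 358 + 987*sqrt(5)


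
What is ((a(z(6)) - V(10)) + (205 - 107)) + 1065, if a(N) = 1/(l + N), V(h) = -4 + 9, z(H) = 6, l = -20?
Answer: 16211/14 ≈ 1157.9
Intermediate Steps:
V(h) = 5
a(N) = 1/(-20 + N)
((a(z(6)) - V(10)) + (205 - 107)) + 1065 = ((1/(-20 + 6) - 1*5) + (205 - 107)) + 1065 = ((1/(-14) - 5) + 98) + 1065 = ((-1/14 - 5) + 98) + 1065 = (-71/14 + 98) + 1065 = 1301/14 + 1065 = 16211/14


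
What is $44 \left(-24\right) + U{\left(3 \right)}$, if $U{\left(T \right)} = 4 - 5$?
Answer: $-1057$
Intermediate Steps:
$U{\left(T \right)} = -1$
$44 \left(-24\right) + U{\left(3 \right)} = 44 \left(-24\right) - 1 = -1056 - 1 = -1057$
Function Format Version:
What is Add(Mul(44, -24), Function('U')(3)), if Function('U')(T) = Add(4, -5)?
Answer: -1057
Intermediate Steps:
Function('U')(T) = -1
Add(Mul(44, -24), Function('U')(3)) = Add(Mul(44, -24), -1) = Add(-1056, -1) = -1057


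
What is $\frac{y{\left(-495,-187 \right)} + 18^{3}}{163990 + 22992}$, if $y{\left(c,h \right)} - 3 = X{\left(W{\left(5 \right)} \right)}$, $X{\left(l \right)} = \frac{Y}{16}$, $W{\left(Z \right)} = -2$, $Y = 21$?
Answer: $\frac{93381}{2991712} \approx 0.031213$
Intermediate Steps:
$X{\left(l \right)} = \frac{21}{16}$
$y{\left(c,h \right)} = \frac{69}{16}$ ($y{\left(c,h \right)} = 3 + \frac{21}{16} = \frac{69}{16}$)
$\frac{y{\left(-495,-187 \right)} + 18^{3}}{163990 + 22992} = \frac{\frac{69}{16} + 18^{3}}{163990 + 22992} = \frac{\frac{69}{16} + 5832}{186982} = \frac{93381}{16} \cdot \frac{1}{186982} = \frac{93381}{2991712}$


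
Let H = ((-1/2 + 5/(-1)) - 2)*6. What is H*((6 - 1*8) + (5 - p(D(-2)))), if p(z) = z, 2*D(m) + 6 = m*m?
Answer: -180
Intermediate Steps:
D(m) = -3 + m²/2 (D(m) = -3 + (m*m)/2 = -3 + m²/2)
H = -45 (H = ((-1*½ + 5*(-1)) - 2)*6 = ((-½ - 5) - 2)*6 = (-11/2 - 2)*6 = -15/2*6 = -45)
H*((6 - 1*8) + (5 - p(D(-2)))) = -45*((6 - 1*8) + (5 - (-3 + (½)*(-2)²))) = -45*((6 - 8) + (5 - (-3 + (½)*4))) = -45*(-2 + (5 - (-3 + 2))) = -45*(-2 + (5 - 1*(-1))) = -45*(-2 + (5 + 1)) = -45*(-2 + 6) = -45*4 = -180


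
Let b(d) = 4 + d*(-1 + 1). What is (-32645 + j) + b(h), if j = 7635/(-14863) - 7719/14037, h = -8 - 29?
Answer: -2270058919921/69543977 ≈ -32642.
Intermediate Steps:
h = -37
j = -73966664/69543977 (j = 7635*(-1/14863) - 7719*1/14037 = -7635/14863 - 2573/4679 = -73966664/69543977 ≈ -1.0636)
b(d) = 4 (b(d) = 4 + d*0 = 4 + 0 = 4)
(-32645 + j) + b(h) = (-32645 - 73966664/69543977) + 4 = -2270337095829/69543977 + 4 = -2270058919921/69543977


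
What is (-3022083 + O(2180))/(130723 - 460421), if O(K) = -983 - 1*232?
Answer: 1511649/164849 ≈ 9.1699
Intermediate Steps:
O(K) = -1215 (O(K) = -983 - 232 = -1215)
(-3022083 + O(2180))/(130723 - 460421) = (-3022083 - 1215)/(130723 - 460421) = -3023298/(-329698) = -3023298*(-1/329698) = 1511649/164849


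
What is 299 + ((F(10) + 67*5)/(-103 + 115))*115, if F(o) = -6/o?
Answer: 10511/3 ≈ 3503.7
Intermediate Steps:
F(o) = -6/o
299 + ((F(10) + 67*5)/(-103 + 115))*115 = 299 + ((-6/10 + 67*5)/(-103 + 115))*115 = 299 + ((-6*⅒ + 335)/12)*115 = 299 + ((-⅗ + 335)*(1/12))*115 = 299 + ((1672/5)*(1/12))*115 = 299 + (418/15)*115 = 299 + 9614/3 = 10511/3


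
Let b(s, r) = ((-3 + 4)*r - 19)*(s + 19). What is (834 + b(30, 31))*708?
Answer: 1006776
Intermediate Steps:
b(s, r) = (-19 + r)*(19 + s) (b(s, r) = (1*r - 19)*(19 + s) = (r - 19)*(19 + s) = (-19 + r)*(19 + s))
(834 + b(30, 31))*708 = (834 + (-361 - 19*30 + 19*31 + 31*30))*708 = (834 + (-361 - 570 + 589 + 930))*708 = (834 + 588)*708 = 1422*708 = 1006776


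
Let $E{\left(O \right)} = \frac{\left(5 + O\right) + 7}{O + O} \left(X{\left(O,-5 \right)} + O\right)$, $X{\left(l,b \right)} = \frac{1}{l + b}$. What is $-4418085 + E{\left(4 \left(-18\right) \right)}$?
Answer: $- \frac{4082338265}{924} \approx -4.4181 \cdot 10^{6}$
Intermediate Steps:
$X{\left(l,b \right)} = \frac{1}{b + l}$
$E{\left(O \right)} = \frac{\left(12 + O\right) \left(O + \frac{1}{-5 + O}\right)}{2 O}$ ($E{\left(O \right)} = \frac{\left(5 + O\right) + 7}{O + O} \left(\frac{1}{-5 + O} + O\right) = \frac{12 + O}{2 O} \left(O + \frac{1}{-5 + O}\right) = \frac{\left(12 + O\right) \left(O + \frac{1}{-5 + O}\right)}{2 O}$)
$-4418085 + E{\left(4 \left(-18\right) \right)} = -4418085 + \frac{12 + 4 \left(-18\right) \left(1 + \left(-5 + 4 \left(-18\right)\right) \left(12 + 4 \left(-18\right)\right)\right)}{2 \cdot 4 \left(-18\right) \left(-5 + 4 \left(-18\right)\right)} = -4418085 + \frac{12 - 72 \left(1 + \left(-5 - 72\right) \left(12 - 72\right)\right)}{2 \left(-72\right) \left(-5 - 72\right)} = -4418085 + \frac{1}{2} \left(- \frac{1}{72}\right) \frac{1}{-77} \left(12 - 72 \left(1 - -4620\right)\right) = -4418085 + \frac{1}{2} \left(- \frac{1}{72}\right) \left(- \frac{1}{77}\right) \left(12 - 72 \left(1 + 4620\right)\right) = -4418085 + \frac{1}{2} \left(- \frac{1}{72}\right) \left(- \frac{1}{77}\right) \left(12 - 332712\right) = -4418085 + \frac{1}{2} \left(- \frac{1}{72}\right) \left(- \frac{1}{77}\right) \left(-332700\right) = -4418085 - \frac{27725}{924} = - \frac{4082338265}{924}$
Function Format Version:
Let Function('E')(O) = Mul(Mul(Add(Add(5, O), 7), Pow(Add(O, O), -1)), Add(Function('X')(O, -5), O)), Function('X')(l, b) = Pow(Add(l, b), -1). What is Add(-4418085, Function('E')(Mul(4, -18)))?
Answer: Rational(-4082338265, 924) ≈ -4.4181e+6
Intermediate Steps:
Function('X')(l, b) = Pow(Add(b, l), -1)
Function('E')(O) = Mul(Rational(1, 2), Pow(O, -1), Add(12, O), Add(O, Pow(Add(-5, O), -1))) (Function('E')(O) = Mul(Mul(Add(Add(5, O), 7), Pow(Add(O, O), -1)), Add(Pow(Add(-5, O), -1), O)) = Mul(Mul(Add(12, O), Pow(Mul(2, O), -1)), Add(O, Pow(Add(-5, O), -1))) = Mul(Mul(Add(12, O), Mul(Rational(1, 2), Pow(O, -1))), Add(O, Pow(Add(-5, O), -1))) = Mul(Mul(Rational(1, 2), Pow(O, -1), Add(12, O)), Add(O, Pow(Add(-5, O), -1))) = Mul(Rational(1, 2), Pow(O, -1), Add(12, O), Add(O, Pow(Add(-5, O), -1))))
Add(-4418085, Function('E')(Mul(4, -18))) = Add(-4418085, Mul(Rational(1, 2), Pow(Mul(4, -18), -1), Pow(Add(-5, Mul(4, -18)), -1), Add(12, Mul(Mul(4, -18), Add(1, Mul(Add(-5, Mul(4, -18)), Add(12, Mul(4, -18)))))))) = Add(-4418085, Mul(Rational(1, 2), Pow(-72, -1), Pow(Add(-5, -72), -1), Add(12, Mul(-72, Add(1, Mul(Add(-5, -72), Add(12, -72))))))) = Add(-4418085, Mul(Rational(1, 2), Rational(-1, 72), Pow(-77, -1), Add(12, Mul(-72, Add(1, Mul(-77, -60)))))) = Add(-4418085, Mul(Rational(1, 2), Rational(-1, 72), Rational(-1, 77), Add(12, Mul(-72, Add(1, 4620))))) = Add(-4418085, Mul(Rational(1, 2), Rational(-1, 72), Rational(-1, 77), Add(12, Mul(-72, 4621)))) = Add(-4418085, Mul(Rational(1, 2), Rational(-1, 72), Rational(-1, 77), Add(12, -332712))) = Add(-4418085, Mul(Rational(1, 2), Rational(-1, 72), Rational(-1, 77), -332700)) = Add(-4418085, Rational(-27725, 924)) = Rational(-4082338265, 924)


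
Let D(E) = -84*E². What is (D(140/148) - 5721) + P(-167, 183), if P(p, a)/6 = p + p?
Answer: -10678425/1369 ≈ -7800.2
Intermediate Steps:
P(p, a) = 12*p (P(p, a) = 6*(p + p) = 6*(2*p) = 12*p)
(D(140/148) - 5721) + P(-167, 183) = (-84*(140/148)² - 5721) + 12*(-167) = (-84*(140*(1/148))² - 5721) - 2004 = (-84*(35/37)² - 5721) - 2004 = (-84*1225/1369 - 5721) - 2004 = (-102900/1369 - 5721) - 2004 = -7934949/1369 - 2004 = -10678425/1369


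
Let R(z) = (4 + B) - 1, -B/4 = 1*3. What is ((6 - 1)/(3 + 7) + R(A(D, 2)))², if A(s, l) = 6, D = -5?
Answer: 289/4 ≈ 72.250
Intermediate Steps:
B = -12 (B = -4*3 = -12)
R(z) = -9 (R(z) = (4 - 12) - 1 = -8 - 1 = -9)
((6 - 1)/(3 + 7) + R(A(D, 2)))² = ((6 - 1)/(3 + 7) - 9)² = (5/10 - 9)² = (5*(⅒) - 9)² = (½ - 9)² = (-17/2)² = 289/4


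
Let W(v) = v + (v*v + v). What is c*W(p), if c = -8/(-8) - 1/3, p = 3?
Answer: 10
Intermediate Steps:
W(v) = v² + 2*v (W(v) = v + (v² + v) = v + (v + v²) = v² + 2*v)
c = ⅔ (c = -8*(-⅛) - 1*⅓ = 1 - ⅓ = ⅔ ≈ 0.66667)
c*W(p) = 2*(3*(2 + 3))/3 = 2*(3*5)/3 = (⅔)*15 = 10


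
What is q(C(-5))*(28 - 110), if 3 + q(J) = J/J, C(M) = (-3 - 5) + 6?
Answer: 164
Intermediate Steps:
C(M) = -2 (C(M) = -8 + 6 = -2)
q(J) = -2 (q(J) = -3 + J/J = -3 + 1 = -2)
q(C(-5))*(28 - 110) = -2*(28 - 110) = -2*(-82) = 164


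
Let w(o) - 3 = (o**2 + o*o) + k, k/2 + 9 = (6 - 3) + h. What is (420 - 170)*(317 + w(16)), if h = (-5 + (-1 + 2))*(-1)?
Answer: 207000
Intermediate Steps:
h = 4 (h = (-5 + 1)*(-1) = -4*(-1) = 4)
k = -4 (k = -18 + 2*((6 - 3) + 4) = -18 + 2*(3 + 4) = -18 + 2*7 = -18 + 14 = -4)
w(o) = -1 + 2*o**2 (w(o) = 3 + ((o**2 + o*o) - 4) = 3 + ((o**2 + o**2) - 4) = 3 + (2*o**2 - 4) = 3 + (-4 + 2*o**2) = -1 + 2*o**2)
(420 - 170)*(317 + w(16)) = (420 - 170)*(317 + (-1 + 2*16**2)) = 250*(317 + (-1 + 2*256)) = 250*(317 + (-1 + 512)) = 250*(317 + 511) = 250*828 = 207000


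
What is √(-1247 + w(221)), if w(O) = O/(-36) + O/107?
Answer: I*√515647445/642 ≈ 35.371*I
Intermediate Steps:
w(O) = -71*O/3852 (w(O) = O*(-1/36) + O*(1/107) = -O/36 + O/107 = -71*O/3852)
√(-1247 + w(221)) = √(-1247 - 71/3852*221) = √(-1247 - 15691/3852) = √(-4819135/3852) = I*√515647445/642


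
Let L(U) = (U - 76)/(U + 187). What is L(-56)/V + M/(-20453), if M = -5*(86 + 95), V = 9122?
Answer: 2979997/67516483 ≈ 0.044137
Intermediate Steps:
M = -905 (M = -5*181 = -905)
L(U) = (-76 + U)/(187 + U)
L(-56)/V + M/(-20453) = ((-76 - 56)/(187 - 56))/9122 - 905/(-20453) = (-132/131)*(1/9122) - 905*(-1/20453) = ((1/131)*(-132))*(1/9122) + 5/113 = -132/131*1/9122 + 5/113 = -66/597491 + 5/113 = 2979997/67516483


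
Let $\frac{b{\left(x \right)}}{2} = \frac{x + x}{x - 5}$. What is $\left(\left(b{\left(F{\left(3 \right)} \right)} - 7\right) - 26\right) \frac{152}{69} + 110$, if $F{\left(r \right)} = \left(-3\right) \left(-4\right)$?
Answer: $\frac{8438}{161} \approx 52.41$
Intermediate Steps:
$F{\left(r \right)} = 12$
$b{\left(x \right)} = \frac{4 x}{-5 + x}$ ($b{\left(x \right)} = 2 \frac{x + x}{x - 5} = 2 \frac{2 x}{-5 + x} = \frac{4 x}{-5 + x}$)
$\left(\left(b{\left(F{\left(3 \right)} \right)} - 7\right) - 26\right) \frac{152}{69} + 110 = \left(\left(4 \cdot 12 \frac{1}{-5 + 12} - 7\right) - 26\right) \frac{152}{69} + 110 = \left(\left(4 \cdot 12 \cdot \frac{1}{7} - 7\right) - 26\right) 152 \cdot \frac{1}{69} + 110 = \left(\left(4 \cdot 12 \cdot \frac{1}{7} - 7\right) - 26\right) \frac{152}{69} + 110 = \left(\left(\frac{48}{7} - 7\right) - 26\right) \frac{152}{69} + 110 = \left(- \frac{1}{7} - 26\right) \frac{152}{69} + 110 = \left(- \frac{183}{7}\right) \frac{152}{69} + 110 = - \frac{9272}{161} + 110 = \frac{8438}{161}$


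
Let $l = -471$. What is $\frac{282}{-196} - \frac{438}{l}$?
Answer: $- \frac{7829}{15386} \approx -0.50884$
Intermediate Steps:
$\frac{282}{-196} - \frac{438}{l} = \frac{282}{-196} - \frac{438}{-471} = 282 \left(- \frac{1}{196}\right) - - \frac{146}{157} = - \frac{141}{98} + \frac{146}{157} = - \frac{7829}{15386}$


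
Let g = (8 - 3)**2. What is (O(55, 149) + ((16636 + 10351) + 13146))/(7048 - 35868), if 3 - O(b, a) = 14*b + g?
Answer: -39341/28820 ≈ -1.3651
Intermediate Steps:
g = 25 (g = 5**2 = 25)
O(b, a) = -22 - 14*b (O(b, a) = 3 - (14*b + 25) = 3 - (25 + 14*b) = 3 + (-25 - 14*b) = -22 - 14*b)
(O(55, 149) + ((16636 + 10351) + 13146))/(7048 - 35868) = ((-22 - 14*55) + ((16636 + 10351) + 13146))/(7048 - 35868) = ((-22 - 770) + (26987 + 13146))/(-28820) = (-792 + 40133)*(-1/28820) = 39341*(-1/28820) = -39341/28820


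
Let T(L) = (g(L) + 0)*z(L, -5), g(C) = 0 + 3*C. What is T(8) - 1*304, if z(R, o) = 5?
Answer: -184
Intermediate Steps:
g(C) = 3*C
T(L) = 15*L (T(L) = (3*L + 0)*5 = (3*L)*5 = 15*L)
T(8) - 1*304 = 15*8 - 1*304 = 120 - 304 = -184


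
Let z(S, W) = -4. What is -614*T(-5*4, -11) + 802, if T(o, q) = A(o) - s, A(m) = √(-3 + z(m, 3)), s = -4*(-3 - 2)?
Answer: 13082 - 614*I*√7 ≈ 13082.0 - 1624.5*I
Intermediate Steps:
s = 20 (s = -4*(-5) = 20)
A(m) = I*√7 (A(m) = √(-3 - 4) = √(-7) = I*√7)
T(o, q) = -20 + I*√7 (T(o, q) = I*√7 - 1*20 = I*√7 - 20 = -20 + I*√7)
-614*T(-5*4, -11) + 802 = -614*(-20 + I*√7) + 802 = (12280 - 614*I*√7) + 802 = 13082 - 614*I*√7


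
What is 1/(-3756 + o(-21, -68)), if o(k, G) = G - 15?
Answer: -1/3839 ≈ -0.00026048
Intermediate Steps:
o(k, G) = -15 + G
1/(-3756 + o(-21, -68)) = 1/(-3756 + (-15 - 68)) = 1/(-3756 - 83) = 1/(-3839) = -1/3839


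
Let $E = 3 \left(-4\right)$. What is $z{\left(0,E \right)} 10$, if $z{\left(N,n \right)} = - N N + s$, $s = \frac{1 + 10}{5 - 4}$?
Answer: $110$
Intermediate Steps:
$s = 11$ ($s = \frac{11}{1} = 11 \cdot 1 = 11$)
$E = -12$
$z{\left(N,n \right)} = 11 - N^{2}$ ($z{\left(N,n \right)} = - N N + 11 = - N^{2} + 11 = 11 - N^{2}$)
$z{\left(0,E \right)} 10 = \left(11 - 0^{2}\right) 10 = \left(11 - 0\right) 10 = \left(11 + 0\right) 10 = 11 \cdot 10 = 110$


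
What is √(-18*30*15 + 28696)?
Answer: 2*√5149 ≈ 143.51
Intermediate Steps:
√(-18*30*15 + 28696) = √(-540*15 + 28696) = √(-8100 + 28696) = √20596 = 2*√5149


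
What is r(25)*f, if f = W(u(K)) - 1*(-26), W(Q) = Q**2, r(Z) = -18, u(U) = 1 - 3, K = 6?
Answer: -540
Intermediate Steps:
u(U) = -2
f = 30 (f = (-2)**2 - 1*(-26) = 4 + 26 = 30)
r(25)*f = -18*30 = -540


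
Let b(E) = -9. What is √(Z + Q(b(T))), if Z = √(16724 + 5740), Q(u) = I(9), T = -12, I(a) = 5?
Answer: √(5 + 24*√39) ≈ 12.445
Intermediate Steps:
Q(u) = 5
Z = 24*√39 (Z = √22464 = 24*√39 ≈ 149.88)
√(Z + Q(b(T))) = √(24*√39 + 5) = √(5 + 24*√39)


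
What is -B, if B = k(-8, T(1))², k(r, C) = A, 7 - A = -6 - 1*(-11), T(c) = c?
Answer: -4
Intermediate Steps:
A = 2 (A = 7 - (-6 - 1*(-11)) = 7 - (-6 + 11) = 7 - 1*5 = 7 - 5 = 2)
k(r, C) = 2
B = 4 (B = 2² = 4)
-B = -1*4 = -4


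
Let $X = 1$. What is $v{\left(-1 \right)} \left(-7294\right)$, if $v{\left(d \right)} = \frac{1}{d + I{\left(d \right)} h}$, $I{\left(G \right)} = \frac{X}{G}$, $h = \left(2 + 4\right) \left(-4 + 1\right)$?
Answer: $- \frac{7294}{17} \approx -429.06$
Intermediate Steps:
$h = -18$ ($h = 6 \left(-3\right) = -18$)
$I{\left(G \right)} = \frac{1}{G}$ ($I{\left(G \right)} = 1 \frac{1}{G} = \frac{1}{G}$)
$v{\left(d \right)} = \frac{1}{d - \frac{18}{d}}$ ($v{\left(d \right)} = \frac{1}{d + \frac{1}{d} \left(-18\right)} = \frac{1}{d - \frac{18}{d}}$)
$v{\left(-1 \right)} \left(-7294\right) = - \frac{1}{-18 + \left(-1\right)^{2}} \left(-7294\right) = - \frac{1}{-18 + 1} \left(-7294\right) = - \frac{1}{-17} \left(-7294\right) = \left(-1\right) \left(- \frac{1}{17}\right) \left(-7294\right) = \frac{1}{17} \left(-7294\right) = - \frac{7294}{17}$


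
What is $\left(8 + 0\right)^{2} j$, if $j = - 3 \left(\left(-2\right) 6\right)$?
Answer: $2304$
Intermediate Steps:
$j = 36$ ($j = \left(-3\right) \left(-12\right) = 36$)
$\left(8 + 0\right)^{2} j = \left(8 + 0\right)^{2} \cdot 36 = 8^{2} \cdot 36 = 64 \cdot 36 = 2304$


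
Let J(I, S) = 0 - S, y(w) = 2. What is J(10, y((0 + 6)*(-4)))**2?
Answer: 4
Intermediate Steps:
J(I, S) = -S
J(10, y((0 + 6)*(-4)))**2 = (-1*2)**2 = (-2)**2 = 4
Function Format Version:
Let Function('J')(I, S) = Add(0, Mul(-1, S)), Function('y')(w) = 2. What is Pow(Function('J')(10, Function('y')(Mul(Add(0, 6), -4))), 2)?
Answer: 4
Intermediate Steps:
Function('J')(I, S) = Mul(-1, S)
Pow(Function('J')(10, Function('y')(Mul(Add(0, 6), -4))), 2) = Pow(Mul(-1, 2), 2) = Pow(-2, 2) = 4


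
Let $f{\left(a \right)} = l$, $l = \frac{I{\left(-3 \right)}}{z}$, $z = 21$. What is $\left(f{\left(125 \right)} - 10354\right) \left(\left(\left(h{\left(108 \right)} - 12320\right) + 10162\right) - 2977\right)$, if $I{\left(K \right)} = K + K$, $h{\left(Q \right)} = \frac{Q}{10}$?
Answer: $\frac{371402016}{7} \approx 5.3057 \cdot 10^{7}$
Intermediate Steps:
$h{\left(Q \right)} = \frac{Q}{10}$ ($h{\left(Q \right)} = Q \frac{1}{10} = \frac{Q}{10}$)
$I{\left(K \right)} = 2 K$
$l = - \frac{2}{7}$ ($l = \frac{2 \left(-3\right)}{21} = \left(-6\right) \frac{1}{21} = - \frac{2}{7} \approx -0.28571$)
$f{\left(a \right)} = - \frac{2}{7}$
$\left(f{\left(125 \right)} - 10354\right) \left(\left(\left(h{\left(108 \right)} - 12320\right) + 10162\right) - 2977\right) = \left(- \frac{2}{7} - 10354\right) \left(\left(\left(\frac{1}{10} \cdot 108 - 12320\right) + 10162\right) - 2977\right) = - \frac{72480 \left(\left(\left(\frac{54}{5} - 12320\right) + 10162\right) - 2977\right)}{7} = - \frac{72480 \left(\left(- \frac{61546}{5} + 10162\right) - 2977\right)}{7} = - \frac{72480 \left(- \frac{10736}{5} - 2977\right)}{7} = \left(- \frac{72480}{7}\right) \left(- \frac{25621}{5}\right) = \frac{371402016}{7}$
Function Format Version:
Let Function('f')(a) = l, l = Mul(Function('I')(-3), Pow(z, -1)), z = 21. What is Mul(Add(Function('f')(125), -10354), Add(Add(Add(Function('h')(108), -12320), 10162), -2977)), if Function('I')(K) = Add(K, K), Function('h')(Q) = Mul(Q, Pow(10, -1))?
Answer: Rational(371402016, 7) ≈ 5.3057e+7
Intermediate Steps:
Function('h')(Q) = Mul(Rational(1, 10), Q) (Function('h')(Q) = Mul(Q, Rational(1, 10)) = Mul(Rational(1, 10), Q))
Function('I')(K) = Mul(2, K)
l = Rational(-2, 7) (l = Mul(Mul(2, -3), Pow(21, -1)) = Mul(-6, Rational(1, 21)) = Rational(-2, 7) ≈ -0.28571)
Function('f')(a) = Rational(-2, 7)
Mul(Add(Function('f')(125), -10354), Add(Add(Add(Function('h')(108), -12320), 10162), -2977)) = Mul(Add(Rational(-2, 7), -10354), Add(Add(Add(Mul(Rational(1, 10), 108), -12320), 10162), -2977)) = Mul(Rational(-72480, 7), Add(Add(Add(Rational(54, 5), -12320), 10162), -2977)) = Mul(Rational(-72480, 7), Add(Add(Rational(-61546, 5), 10162), -2977)) = Mul(Rational(-72480, 7), Add(Rational(-10736, 5), -2977)) = Mul(Rational(-72480, 7), Rational(-25621, 5)) = Rational(371402016, 7)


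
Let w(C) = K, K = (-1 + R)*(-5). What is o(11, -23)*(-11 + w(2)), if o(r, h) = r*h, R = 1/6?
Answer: 10373/6 ≈ 1728.8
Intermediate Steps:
R = 1/6 ≈ 0.16667
o(r, h) = h*r
K = 25/6 (K = (-1 + 1/6)*(-5) = -5/6*(-5) = 25/6 ≈ 4.1667)
w(C) = 25/6
o(11, -23)*(-11 + w(2)) = (-23*11)*(-11 + 25/6) = -253*(-41/6) = 10373/6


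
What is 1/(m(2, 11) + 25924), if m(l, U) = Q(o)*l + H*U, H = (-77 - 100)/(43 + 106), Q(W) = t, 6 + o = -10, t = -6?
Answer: 149/3858941 ≈ 3.8612e-5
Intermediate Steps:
o = -16 (o = -6 - 10 = -16)
Q(W) = -6
H = -177/149 ≈ -1.1879
m(l, U) = -6*l - 177*U/149
1/(m(2, 11) + 25924) = 1/((-6*2 - 177/149*11) + 25924) = 1/((-12 - 1947/149) + 25924) = 1/(-3735/149 + 25924) = 1/(3858941/149) = 149/3858941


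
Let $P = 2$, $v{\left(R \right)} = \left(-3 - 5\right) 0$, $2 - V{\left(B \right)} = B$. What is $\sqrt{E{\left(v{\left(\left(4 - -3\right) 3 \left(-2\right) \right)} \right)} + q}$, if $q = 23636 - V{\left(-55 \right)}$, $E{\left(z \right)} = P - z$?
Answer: $\sqrt{23581} \approx 153.56$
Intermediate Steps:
$V{\left(B \right)} = 2 - B$
$v{\left(R \right)} = 0$ ($v{\left(R \right)} = \left(-8\right) 0 = 0$)
$E{\left(z \right)} = 2 - z$
$q = 23579$ ($q = 23636 - \left(2 - -55\right) = 23636 - \left(2 + 55\right) = 23636 - 57 = 23579$)
$\sqrt{E{\left(v{\left(\left(4 - -3\right) 3 \left(-2\right) \right)} \right)} + q} = \sqrt{\left(2 - 0\right) + 23579} = \sqrt{\left(2 + 0\right) + 23579} = \sqrt{2 + 23579} = \sqrt{23581}$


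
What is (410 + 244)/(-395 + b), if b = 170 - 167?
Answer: -327/196 ≈ -1.6684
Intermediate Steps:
b = 3
(410 + 244)/(-395 + b) = (410 + 244)/(-395 + 3) = 654/(-392) = 654*(-1/392) = -327/196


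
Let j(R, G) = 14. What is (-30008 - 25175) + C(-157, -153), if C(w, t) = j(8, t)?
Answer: -55169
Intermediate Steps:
C(w, t) = 14
(-30008 - 25175) + C(-157, -153) = (-30008 - 25175) + 14 = -55183 + 14 = -55169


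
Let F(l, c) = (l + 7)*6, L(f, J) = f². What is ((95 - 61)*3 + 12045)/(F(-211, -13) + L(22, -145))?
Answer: -12147/740 ≈ -16.415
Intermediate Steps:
F(l, c) = 42 + 6*l (F(l, c) = (7 + l)*6 = 42 + 6*l)
((95 - 61)*3 + 12045)/(F(-211, -13) + L(22, -145)) = ((95 - 61)*3 + 12045)/((42 + 6*(-211)) + 22²) = (34*3 + 12045)/((42 - 1266) + 484) = (102 + 12045)/(-1224 + 484) = 12147/(-740) = 12147*(-1/740) = -12147/740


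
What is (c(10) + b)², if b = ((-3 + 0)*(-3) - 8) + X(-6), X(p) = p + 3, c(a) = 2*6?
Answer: 100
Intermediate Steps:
c(a) = 12
X(p) = 3 + p
b = -2 (b = ((-3 + 0)*(-3) - 8) + (3 - 6) = (-3*(-3) - 8) - 3 = (9 - 8) - 3 = 1 - 3 = -2)
(c(10) + b)² = (12 - 2)² = 10² = 100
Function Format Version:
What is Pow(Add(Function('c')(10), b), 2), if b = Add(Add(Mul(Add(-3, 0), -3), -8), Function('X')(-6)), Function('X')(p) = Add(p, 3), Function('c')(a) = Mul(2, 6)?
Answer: 100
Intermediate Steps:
Function('c')(a) = 12
Function('X')(p) = Add(3, p)
b = -2 (b = Add(Add(Mul(Add(-3, 0), -3), -8), Add(3, -6)) = Add(Add(Mul(-3, -3), -8), -3) = Add(Add(9, -8), -3) = Add(1, -3) = -2)
Pow(Add(Function('c')(10), b), 2) = Pow(Add(12, -2), 2) = Pow(10, 2) = 100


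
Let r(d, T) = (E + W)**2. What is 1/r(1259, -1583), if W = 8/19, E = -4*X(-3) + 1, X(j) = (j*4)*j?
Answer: 361/7338681 ≈ 4.9191e-5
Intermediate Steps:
X(j) = 4*j**2 (X(j) = (4*j)*j = 4*j**2)
E = -143 (E = -16*(-3)**2 + 1 = -16*9 + 1 = -4*36 + 1 = -144 + 1 = -143)
W = 8/19 (W = 8*(1/19) = 8/19 ≈ 0.42105)
r(d, T) = 7338681/361 (r(d, T) = (-143 + 8/19)**2 = (-2709/19)**2 = 7338681/361)
1/r(1259, -1583) = 1/(7338681/361) = 361/7338681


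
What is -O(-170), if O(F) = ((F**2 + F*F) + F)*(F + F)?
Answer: 19594200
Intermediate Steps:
O(F) = 2*F*(F + 2*F**2) (O(F) = ((F**2 + F**2) + F)*(2*F) = (2*F**2 + F)*(2*F) = (F + 2*F**2)*(2*F) = 2*F*(F + 2*F**2))
-O(-170) = -(-170)**2*(2 + 4*(-170)) = -28900*(2 - 680) = -28900*(-678) = -1*(-19594200) = 19594200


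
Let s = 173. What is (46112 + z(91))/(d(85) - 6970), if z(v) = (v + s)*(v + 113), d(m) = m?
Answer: -99968/6885 ≈ -14.520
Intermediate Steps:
z(v) = (113 + v)*(173 + v) (z(v) = (v + 173)*(v + 113) = (173 + v)*(113 + v) = (113 + v)*(173 + v))
(46112 + z(91))/(d(85) - 6970) = (46112 + (19549 + 91² + 286*91))/(85 - 6970) = (46112 + (19549 + 8281 + 26026))/(-6885) = (46112 + 53856)*(-1/6885) = 99968*(-1/6885) = -99968/6885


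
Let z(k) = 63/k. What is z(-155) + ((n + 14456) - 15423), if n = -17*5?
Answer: -163123/155 ≈ -1052.4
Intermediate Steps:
n = -85
z(-155) + ((n + 14456) - 15423) = 63/(-155) + ((-85 + 14456) - 15423) = 63*(-1/155) + (14371 - 15423) = -63/155 - 1052 = -163123/155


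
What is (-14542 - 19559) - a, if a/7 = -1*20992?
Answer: 112843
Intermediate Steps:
a = -146944 (a = 7*(-1*20992) = 7*(-20992) = -146944)
(-14542 - 19559) - a = (-14542 - 19559) - 1*(-146944) = -34101 + 146944 = 112843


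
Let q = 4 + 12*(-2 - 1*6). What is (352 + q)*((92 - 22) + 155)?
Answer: 58500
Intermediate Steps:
q = -92 (q = 4 + 12*(-2 - 6) = 4 + 12*(-8) = 4 - 96 = -92)
(352 + q)*((92 - 22) + 155) = (352 - 92)*((92 - 22) + 155) = 260*(70 + 155) = 260*225 = 58500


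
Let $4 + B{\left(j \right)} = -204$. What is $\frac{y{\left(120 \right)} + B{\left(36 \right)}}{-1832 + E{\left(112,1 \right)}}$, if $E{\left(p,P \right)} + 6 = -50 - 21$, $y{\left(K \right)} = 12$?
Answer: $\frac{196}{1909} \approx 0.10267$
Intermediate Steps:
$B{\left(j \right)} = -208$ ($B{\left(j \right)} = -4 - 204 = -208$)
$E{\left(p,P \right)} = -77$ ($E{\left(p,P \right)} = -6 - 71 = -77$)
$\frac{y{\left(120 \right)} + B{\left(36 \right)}}{-1832 + E{\left(112,1 \right)}} = \frac{12 - 208}{-1832 - 77} = - \frac{196}{-1909} = \left(-196\right) \left(- \frac{1}{1909}\right) = \frac{196}{1909}$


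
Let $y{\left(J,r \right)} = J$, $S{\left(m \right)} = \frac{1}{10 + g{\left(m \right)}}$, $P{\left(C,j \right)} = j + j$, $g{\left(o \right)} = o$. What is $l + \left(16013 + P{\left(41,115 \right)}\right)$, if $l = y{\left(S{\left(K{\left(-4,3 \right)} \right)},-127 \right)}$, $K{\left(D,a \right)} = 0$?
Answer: $\frac{162431}{10} \approx 16243.0$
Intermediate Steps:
$P{\left(C,j \right)} = 2 j$
$S{\left(m \right)} = \frac{1}{10 + m}$
$l = \frac{1}{10}$ ($l = \frac{1}{10 + 0} = \frac{1}{10} \approx 0.1$)
$l + \left(16013 + P{\left(41,115 \right)}\right) = \frac{1}{10} + \left(16013 + 2 \cdot 115\right) = \frac{1}{10} + \left(16013 + 230\right) = \frac{1}{10} + 16243 = \frac{162431}{10}$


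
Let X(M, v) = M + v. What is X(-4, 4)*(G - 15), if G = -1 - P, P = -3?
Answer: 0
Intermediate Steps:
G = 2 (G = -1 - 1*(-3) = -1 + 3 = 2)
X(-4, 4)*(G - 15) = (-4 + 4)*(2 - 15) = 0*(-13) = 0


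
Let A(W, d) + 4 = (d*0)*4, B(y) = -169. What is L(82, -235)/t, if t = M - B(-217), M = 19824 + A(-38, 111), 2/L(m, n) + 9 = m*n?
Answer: -2/385367931 ≈ -5.1898e-9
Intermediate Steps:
L(m, n) = 2/(-9 + m*n)
A(W, d) = -4 (A(W, d) = -4 + (d*0)*4 = -4 + 0*4 = -4 + 0 = -4)
M = 19820 (M = 19824 - 4 = 19820)
t = 19989 (t = 19820 - 1*(-169) = 19820 + 169 = 19989)
L(82, -235)/t = (2/(-9 + 82*(-235)))/19989 = (2/(-9 - 19270))*(1/19989) = (2/(-19279))*(1/19989) = (2*(-1/19279))*(1/19989) = -2/19279*1/19989 = -2/385367931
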